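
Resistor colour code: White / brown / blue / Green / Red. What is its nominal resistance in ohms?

91600000 Ω

White → 9 (first significant figure)
Brown → 1 (second significant figure)
Blue → 6 (third significant figure)
Green → ×10^5 multiplier
916 × 100000 = 91600000 Ω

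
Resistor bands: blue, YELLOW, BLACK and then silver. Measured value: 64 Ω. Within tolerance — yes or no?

yes

Blue → 6 (first significant figure)
Yellow → 4 (second significant figure)
Black → ×1 multiplier
Silver → ±10% tolerance
64 × 1 = 64 Ω
Allowed range: 57.6 Ω to 70.4 Ω.
64 Ω lies inside that range.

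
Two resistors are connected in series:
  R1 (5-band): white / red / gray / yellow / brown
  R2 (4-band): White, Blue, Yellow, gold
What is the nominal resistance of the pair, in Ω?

10240000 Ω

R1: white, red, grey → 928; yellow ×10^4 → 9280000 Ω.
R2: white, blue → 96; yellow ×10^4 → 960000 Ω.
Series: 9280000 + 960000 = 10240000 Ω.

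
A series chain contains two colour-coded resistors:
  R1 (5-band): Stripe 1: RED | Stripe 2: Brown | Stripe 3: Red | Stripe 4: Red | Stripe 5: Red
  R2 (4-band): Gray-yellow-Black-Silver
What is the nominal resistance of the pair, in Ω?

R1: red, brown, red → 212; red ×10^2 → 21200 Ω.
R2: grey, yellow → 84; black ×1 → 84 Ω.
Series: 21200 + 84 = 21284 Ω.

21284 Ω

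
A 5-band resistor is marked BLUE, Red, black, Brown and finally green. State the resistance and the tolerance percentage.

6200 Ω ±0.5%

Blue → 6 (first significant figure)
Red → 2 (second significant figure)
Black → 0 (third significant figure)
Brown → ×10 multiplier
Green → ±0.5% tolerance
620 × 10 = 6200 Ω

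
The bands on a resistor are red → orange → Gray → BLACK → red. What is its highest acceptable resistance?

Red → 2 (first significant figure)
Orange → 3 (second significant figure)
Grey → 8 (third significant figure)
Black → ×1 multiplier
Red → ±2% tolerance
238 × 1 = 238 Ω
Highest = 238 × (1 + 2/100) = 242.76 Ω.

242.76 Ω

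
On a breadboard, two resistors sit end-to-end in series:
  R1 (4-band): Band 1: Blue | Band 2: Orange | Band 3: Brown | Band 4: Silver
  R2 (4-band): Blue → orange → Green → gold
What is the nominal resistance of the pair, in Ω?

6300630 Ω

R1: blue, orange → 63; brown ×10 → 630 Ω.
R2: blue, orange → 63; green ×10^5 → 6300000 Ω.
Series: 630 + 6300000 = 6300630 Ω.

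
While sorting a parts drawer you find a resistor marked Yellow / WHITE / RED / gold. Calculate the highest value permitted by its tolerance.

Yellow → 4 (first significant figure)
White → 9 (second significant figure)
Red → ×10^2 multiplier
Gold → ±5% tolerance
49 × 100 = 4900 Ω
Highest = 4900 × (1 + 5/100) = 5145 Ω.

5145 Ω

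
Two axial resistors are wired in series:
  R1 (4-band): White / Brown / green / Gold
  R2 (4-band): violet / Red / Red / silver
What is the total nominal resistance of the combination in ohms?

R1: white, brown → 91; green ×10^5 → 9100000 Ω.
R2: violet, red → 72; red ×10^2 → 7200 Ω.
Series: 9100000 + 7200 = 9107200 Ω.

9107200 Ω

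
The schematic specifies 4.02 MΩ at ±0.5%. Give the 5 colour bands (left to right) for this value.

4020000 Ω = 402 × 10^4.
4 → yellow
0 → black
2 → red
Multiplier 10^4 → yellow.
±0.5% tolerance → green.

yellow, black, red, yellow, green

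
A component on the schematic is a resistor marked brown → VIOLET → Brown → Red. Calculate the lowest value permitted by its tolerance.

166.6 Ω

Brown → 1 (first significant figure)
Violet → 7 (second significant figure)
Brown → ×10 multiplier
Red → ±2% tolerance
17 × 10 = 170 Ω
Lowest = 170 × (1 − 2/100) = 166.6 Ω.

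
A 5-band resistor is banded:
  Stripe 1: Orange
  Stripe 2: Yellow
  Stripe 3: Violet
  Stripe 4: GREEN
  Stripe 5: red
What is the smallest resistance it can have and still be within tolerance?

Orange → 3 (first significant figure)
Yellow → 4 (second significant figure)
Violet → 7 (third significant figure)
Green → ×10^5 multiplier
Red → ±2% tolerance
347 × 100000 = 34700000 Ω
Smallest = 34700000 × (1 − 2/100) = 34006000 Ω.

34006000 Ω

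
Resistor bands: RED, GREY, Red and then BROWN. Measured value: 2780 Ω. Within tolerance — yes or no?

yes

Red → 2 (first significant figure)
Grey → 8 (second significant figure)
Red → ×10^2 multiplier
Brown → ±1% tolerance
28 × 100 = 2800 Ω
Allowed range: 2772 Ω to 2828 Ω.
2780 Ω lies inside that range.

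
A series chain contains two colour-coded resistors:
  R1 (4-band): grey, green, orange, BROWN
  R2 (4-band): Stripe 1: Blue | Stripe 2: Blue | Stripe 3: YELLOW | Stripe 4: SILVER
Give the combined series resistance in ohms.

R1: grey, green → 85; orange ×10^3 → 85000 Ω.
R2: blue, blue → 66; yellow ×10^4 → 660000 Ω.
Series: 85000 + 660000 = 745000 Ω.

745000 Ω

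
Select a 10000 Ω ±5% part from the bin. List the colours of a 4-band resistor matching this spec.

10000 Ω = 10 × 10^3.
1 → brown
0 → black
Multiplier 10^3 → orange.
±5% tolerance → gold.

brown, black, orange, gold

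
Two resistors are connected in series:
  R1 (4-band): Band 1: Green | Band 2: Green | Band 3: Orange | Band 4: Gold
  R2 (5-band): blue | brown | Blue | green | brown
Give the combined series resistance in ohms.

R1: green, green → 55; orange ×10^3 → 55000 Ω.
R2: blue, brown, blue → 616; green ×10^5 → 61600000 Ω.
Series: 55000 + 61600000 = 61655000 Ω.

61655000 Ω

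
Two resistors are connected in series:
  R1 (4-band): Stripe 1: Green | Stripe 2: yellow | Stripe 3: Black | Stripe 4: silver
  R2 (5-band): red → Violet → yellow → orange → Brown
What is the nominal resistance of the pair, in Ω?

R1: green, yellow → 54; black ×1 → 54 Ω.
R2: red, violet, yellow → 274; orange ×10^3 → 274000 Ω.
Series: 54 + 274000 = 274054 Ω.

274054 Ω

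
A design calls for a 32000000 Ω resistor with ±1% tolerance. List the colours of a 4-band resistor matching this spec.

orange, red, blue, brown

32000000 Ω = 32 × 10^6.
3 → orange
2 → red
Multiplier 10^6 → blue.
±1% tolerance → brown.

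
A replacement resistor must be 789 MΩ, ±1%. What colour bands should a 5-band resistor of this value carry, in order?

789000000 Ω = 789 × 10^6.
7 → violet
8 → grey
9 → white
Multiplier 10^6 → blue.
±1% tolerance → brown.

violet, grey, white, blue, brown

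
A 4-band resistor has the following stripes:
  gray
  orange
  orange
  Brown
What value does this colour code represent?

83000 Ω

Grey → 8 (first significant figure)
Orange → 3 (second significant figure)
Orange → ×10^3 multiplier
83 × 1000 = 83000 Ω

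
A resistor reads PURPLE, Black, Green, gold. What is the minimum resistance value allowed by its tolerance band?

Violet → 7 (first significant figure)
Black → 0 (second significant figure)
Green → ×10^5 multiplier
Gold → ±5% tolerance
70 × 100000 = 7000000 Ω
Minimum = 7000000 × (1 − 5/100) = 6650000 Ω.

6650000 Ω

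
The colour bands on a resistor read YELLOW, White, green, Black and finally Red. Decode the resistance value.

Yellow → 4 (first significant figure)
White → 9 (second significant figure)
Green → 5 (third significant figure)
Black → ×1 multiplier
495 × 1 = 495 Ω

495 Ω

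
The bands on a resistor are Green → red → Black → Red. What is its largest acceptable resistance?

53.04 Ω

Green → 5 (first significant figure)
Red → 2 (second significant figure)
Black → ×1 multiplier
Red → ±2% tolerance
52 × 1 = 52 Ω
Largest = 52 × (1 + 2/100) = 53.04 Ω.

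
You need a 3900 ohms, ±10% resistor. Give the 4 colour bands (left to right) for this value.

orange, white, red, silver

3900 Ω = 39 × 10^2.
3 → orange
9 → white
Multiplier 10^2 → red.
±10% tolerance → silver.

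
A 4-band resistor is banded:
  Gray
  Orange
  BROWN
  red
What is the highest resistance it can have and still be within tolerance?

846.6 Ω

Grey → 8 (first significant figure)
Orange → 3 (second significant figure)
Brown → ×10 multiplier
Red → ±2% tolerance
83 × 10 = 830 Ω
Highest = 830 × (1 + 2/100) = 846.6 Ω.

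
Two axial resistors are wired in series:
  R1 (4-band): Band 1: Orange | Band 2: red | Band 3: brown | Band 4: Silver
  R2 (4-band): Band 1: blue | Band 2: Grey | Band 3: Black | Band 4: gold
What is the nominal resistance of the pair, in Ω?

R1: orange, red → 32; brown ×10 → 320 Ω.
R2: blue, grey → 68; black ×1 → 68 Ω.
Series: 320 + 68 = 388 Ω.

388 Ω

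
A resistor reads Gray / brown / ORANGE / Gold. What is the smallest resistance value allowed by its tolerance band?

76950 Ω

Grey → 8 (first significant figure)
Brown → 1 (second significant figure)
Orange → ×10^3 multiplier
Gold → ±5% tolerance
81 × 1000 = 81000 Ω
Smallest = 81000 × (1 − 5/100) = 76950 Ω.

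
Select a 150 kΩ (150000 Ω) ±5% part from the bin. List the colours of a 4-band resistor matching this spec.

brown, green, yellow, gold

150000 Ω = 15 × 10^4.
1 → brown
5 → green
Multiplier 10^4 → yellow.
±5% tolerance → gold.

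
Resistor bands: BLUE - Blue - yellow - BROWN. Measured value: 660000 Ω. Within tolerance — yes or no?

yes

Blue → 6 (first significant figure)
Blue → 6 (second significant figure)
Yellow → ×10^4 multiplier
Brown → ±1% tolerance
66 × 10000 = 660000 Ω
Allowed range: 653400 Ω to 666600 Ω.
660000 Ω lies inside that range.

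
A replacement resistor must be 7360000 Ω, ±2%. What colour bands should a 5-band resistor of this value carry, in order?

7360000 Ω = 736 × 10^4.
7 → violet
3 → orange
6 → blue
Multiplier 10^4 → yellow.
±2% tolerance → red.

violet, orange, blue, yellow, red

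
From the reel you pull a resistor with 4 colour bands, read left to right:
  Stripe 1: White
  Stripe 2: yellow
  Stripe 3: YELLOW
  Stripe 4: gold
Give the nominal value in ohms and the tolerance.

White → 9 (first significant figure)
Yellow → 4 (second significant figure)
Yellow → ×10^4 multiplier
Gold → ±5% tolerance
94 × 10000 = 940000 Ω

940000 Ω ±5%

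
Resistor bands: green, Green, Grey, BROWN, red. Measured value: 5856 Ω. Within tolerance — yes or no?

no

Green → 5 (first significant figure)
Green → 5 (second significant figure)
Grey → 8 (third significant figure)
Brown → ×10 multiplier
Red → ±2% tolerance
558 × 10 = 5580 Ω
Allowed range: 5468.4 Ω to 5691.6 Ω.
5856 Ω lies outside that range.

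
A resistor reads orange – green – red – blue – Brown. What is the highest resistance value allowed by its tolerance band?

Orange → 3 (first significant figure)
Green → 5 (second significant figure)
Red → 2 (third significant figure)
Blue → ×10^6 multiplier
Brown → ±1% tolerance
352 × 1000000 = 352000000 Ω
Highest = 352000000 × (1 + 1/100) = 355520000 Ω.

355520000 Ω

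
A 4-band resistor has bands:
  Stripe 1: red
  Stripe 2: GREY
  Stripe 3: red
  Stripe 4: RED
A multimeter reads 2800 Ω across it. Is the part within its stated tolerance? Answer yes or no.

yes

Red → 2 (first significant figure)
Grey → 8 (second significant figure)
Red → ×10^2 multiplier
Red → ±2% tolerance
28 × 100 = 2800 Ω
Allowed range: 2744 Ω to 2856 Ω.
2800 Ω lies inside that range.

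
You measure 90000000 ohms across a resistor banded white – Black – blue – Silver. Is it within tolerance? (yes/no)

White → 9 (first significant figure)
Black → 0 (second significant figure)
Blue → ×10^6 multiplier
Silver → ±10% tolerance
90 × 1000000 = 90000000 Ω
Allowed range: 81000000 Ω to 99000000 Ω.
90000000 ohms lies inside that range.

yes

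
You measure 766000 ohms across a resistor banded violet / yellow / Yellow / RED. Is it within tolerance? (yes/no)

no

Violet → 7 (first significant figure)
Yellow → 4 (second significant figure)
Yellow → ×10^4 multiplier
Red → ±2% tolerance
74 × 10000 = 740000 Ω
Allowed range: 725200 Ω to 754800 Ω.
766000 ohms lies outside that range.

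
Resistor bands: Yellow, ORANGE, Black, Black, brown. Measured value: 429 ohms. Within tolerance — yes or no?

Yellow → 4 (first significant figure)
Orange → 3 (second significant figure)
Black → 0 (third significant figure)
Black → ×1 multiplier
Brown → ±1% tolerance
430 × 1 = 430 Ω
Allowed range: 425.7 Ω to 434.3 Ω.
429 ohms lies inside that range.

yes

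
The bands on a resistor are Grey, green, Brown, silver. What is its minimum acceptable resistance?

Grey → 8 (first significant figure)
Green → 5 (second significant figure)
Brown → ×10 multiplier
Silver → ±10% tolerance
85 × 10 = 850 Ω
Minimum = 850 × (1 − 10/100) = 765 Ω.

765 Ω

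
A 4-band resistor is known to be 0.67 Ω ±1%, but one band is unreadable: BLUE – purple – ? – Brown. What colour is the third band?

silver

0.67 Ω = 67 × 10^-2.
The third band is the multiplier, 10^-2, which is silver.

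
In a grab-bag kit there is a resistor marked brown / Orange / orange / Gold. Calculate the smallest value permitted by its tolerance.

12350 Ω

Brown → 1 (first significant figure)
Orange → 3 (second significant figure)
Orange → ×10^3 multiplier
Gold → ±5% tolerance
13 × 1000 = 13000 Ω
Smallest = 13000 × (1 − 5/100) = 12350 Ω.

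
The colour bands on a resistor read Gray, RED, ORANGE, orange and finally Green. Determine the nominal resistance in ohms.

823000 Ω

Grey → 8 (first significant figure)
Red → 2 (second significant figure)
Orange → 3 (third significant figure)
Orange → ×10^3 multiplier
823 × 1000 = 823000 Ω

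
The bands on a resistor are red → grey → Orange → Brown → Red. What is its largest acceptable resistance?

Red → 2 (first significant figure)
Grey → 8 (second significant figure)
Orange → 3 (third significant figure)
Brown → ×10 multiplier
Red → ±2% tolerance
283 × 10 = 2830 Ω
Largest = 2830 × (1 + 2/100) = 2886.6 Ω.

2886.6 Ω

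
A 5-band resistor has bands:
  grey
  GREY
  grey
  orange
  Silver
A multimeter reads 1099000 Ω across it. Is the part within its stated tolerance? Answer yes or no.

Grey → 8 (first significant figure)
Grey → 8 (second significant figure)
Grey → 8 (third significant figure)
Orange → ×10^3 multiplier
Silver → ±10% tolerance
888 × 1000 = 888000 Ω
Allowed range: 799200 Ω to 976800 Ω.
1099000 Ω lies outside that range.

no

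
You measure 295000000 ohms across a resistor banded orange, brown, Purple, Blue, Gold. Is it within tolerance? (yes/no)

Orange → 3 (first significant figure)
Brown → 1 (second significant figure)
Violet → 7 (third significant figure)
Blue → ×10^6 multiplier
Gold → ±5% tolerance
317 × 1000000 = 317000000 Ω
Allowed range: 301150000 Ω to 332850000 Ω.
295000000 ohms lies outside that range.

no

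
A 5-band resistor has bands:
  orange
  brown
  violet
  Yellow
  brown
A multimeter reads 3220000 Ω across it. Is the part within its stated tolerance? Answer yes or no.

Orange → 3 (first significant figure)
Brown → 1 (second significant figure)
Violet → 7 (third significant figure)
Yellow → ×10^4 multiplier
Brown → ±1% tolerance
317 × 10000 = 3170000 Ω
Allowed range: 3138300 Ω to 3201700 Ω.
3220000 Ω lies outside that range.

no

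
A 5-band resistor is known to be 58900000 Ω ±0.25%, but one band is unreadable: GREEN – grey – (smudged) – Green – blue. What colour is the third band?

white

58900000 Ω = 589 × 10^5.
The third band gives digit 9 of the significand, and 9 is white.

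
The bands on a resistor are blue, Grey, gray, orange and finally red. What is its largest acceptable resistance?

Blue → 6 (first significant figure)
Grey → 8 (second significant figure)
Grey → 8 (third significant figure)
Orange → ×10^3 multiplier
Red → ±2% tolerance
688 × 1000 = 688000 Ω
Largest = 688000 × (1 + 2/100) = 701760 Ω.

701760 Ω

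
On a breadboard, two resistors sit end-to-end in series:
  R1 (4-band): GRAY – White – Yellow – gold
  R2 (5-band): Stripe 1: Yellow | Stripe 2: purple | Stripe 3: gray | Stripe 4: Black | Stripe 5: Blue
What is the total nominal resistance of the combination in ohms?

890478 Ω

R1: grey, white → 89; yellow ×10^4 → 890000 Ω.
R2: yellow, violet, grey → 478; black ×1 → 478 Ω.
Series: 890000 + 478 = 890478 Ω.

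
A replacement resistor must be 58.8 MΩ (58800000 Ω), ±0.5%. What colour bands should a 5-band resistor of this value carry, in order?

green, grey, grey, green, green

58800000 Ω = 588 × 10^5.
5 → green
8 → grey
8 → grey
Multiplier 10^5 → green.
±0.5% tolerance → green.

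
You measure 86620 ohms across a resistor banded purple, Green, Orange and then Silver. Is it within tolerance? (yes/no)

Violet → 7 (first significant figure)
Green → 5 (second significant figure)
Orange → ×10^3 multiplier
Silver → ±10% tolerance
75 × 1000 = 75000 Ω
Allowed range: 67500 Ω to 82500 Ω.
86620 ohms lies outside that range.

no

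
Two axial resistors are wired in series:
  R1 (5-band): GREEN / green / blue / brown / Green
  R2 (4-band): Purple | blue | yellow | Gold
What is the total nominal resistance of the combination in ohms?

R1: green, green, blue → 556; brown ×10 → 5560 Ω.
R2: violet, blue → 76; yellow ×10^4 → 760000 Ω.
Series: 5560 + 760000 = 765560 Ω.

765560 Ω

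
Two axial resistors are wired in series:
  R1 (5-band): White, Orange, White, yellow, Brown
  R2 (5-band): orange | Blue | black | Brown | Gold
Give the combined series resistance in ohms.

R1: white, orange, white → 939; yellow ×10^4 → 9390000 Ω.
R2: orange, blue, black → 360; brown ×10 → 3600 Ω.
Series: 9390000 + 3600 = 9393600 Ω.

9393600 Ω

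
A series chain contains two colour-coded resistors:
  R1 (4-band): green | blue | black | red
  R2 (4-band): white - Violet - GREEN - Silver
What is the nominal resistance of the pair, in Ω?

R1: green, blue → 56; black ×1 → 56 Ω.
R2: white, violet → 97; green ×10^5 → 9700000 Ω.
Series: 56 + 9700000 = 9700056 Ω.

9700056 Ω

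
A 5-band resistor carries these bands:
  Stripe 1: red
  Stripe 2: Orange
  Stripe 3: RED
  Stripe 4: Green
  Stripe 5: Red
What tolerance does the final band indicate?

The last band, red, is the tolerance band.
Red corresponds to ±2%.

±2%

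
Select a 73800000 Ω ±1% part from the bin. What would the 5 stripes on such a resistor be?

violet, orange, grey, green, brown

73800000 Ω = 738 × 10^5.
7 → violet
3 → orange
8 → grey
Multiplier 10^5 → green.
±1% tolerance → brown.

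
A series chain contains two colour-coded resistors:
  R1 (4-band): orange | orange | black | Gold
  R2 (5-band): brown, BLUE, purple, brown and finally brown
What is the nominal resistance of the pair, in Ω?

1703 Ω

R1: orange, orange → 33; black ×1 → 33 Ω.
R2: brown, blue, violet → 167; brown ×10 → 1670 Ω.
Series: 33 + 1670 = 1703 Ω.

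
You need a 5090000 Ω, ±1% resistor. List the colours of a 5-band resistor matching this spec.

green, black, white, yellow, brown

5090000 Ω = 509 × 10^4.
5 → green
0 → black
9 → white
Multiplier 10^4 → yellow.
±1% tolerance → brown.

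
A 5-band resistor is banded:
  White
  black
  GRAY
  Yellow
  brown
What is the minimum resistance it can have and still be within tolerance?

8989200 Ω

White → 9 (first significant figure)
Black → 0 (second significant figure)
Grey → 8 (third significant figure)
Yellow → ×10^4 multiplier
Brown → ±1% tolerance
908 × 10000 = 9080000 Ω
Minimum = 9080000 × (1 − 1/100) = 8989200 Ω.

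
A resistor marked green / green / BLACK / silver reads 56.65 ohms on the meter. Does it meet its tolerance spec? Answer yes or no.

yes

Green → 5 (first significant figure)
Green → 5 (second significant figure)
Black → ×1 multiplier
Silver → ±10% tolerance
55 × 1 = 55 Ω
Allowed range: 49.5 Ω to 60.5 Ω.
56.65 ohms lies inside that range.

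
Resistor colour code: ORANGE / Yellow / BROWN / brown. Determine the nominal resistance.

340 Ω

Orange → 3 (first significant figure)
Yellow → 4 (second significant figure)
Brown → ×10 multiplier
34 × 10 = 340 Ω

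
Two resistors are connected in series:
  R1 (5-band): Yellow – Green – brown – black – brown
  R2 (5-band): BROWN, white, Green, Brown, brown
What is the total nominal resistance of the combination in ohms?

R1: yellow, green, brown → 451; black ×1 → 451 Ω.
R2: brown, white, green → 195; brown ×10 → 1950 Ω.
Series: 451 + 1950 = 2401 Ω.

2401 Ω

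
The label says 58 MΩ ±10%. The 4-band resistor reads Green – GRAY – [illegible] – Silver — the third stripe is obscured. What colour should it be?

58000000 Ω = 58 × 10^6.
The third band is the multiplier, 10^6, which is blue.

blue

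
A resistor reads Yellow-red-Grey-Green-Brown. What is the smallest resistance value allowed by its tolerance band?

Yellow → 4 (first significant figure)
Red → 2 (second significant figure)
Grey → 8 (third significant figure)
Green → ×10^5 multiplier
Brown → ±1% tolerance
428 × 100000 = 42800000 Ω
Smallest = 42800000 × (1 − 1/100) = 42372000 Ω.

42372000 Ω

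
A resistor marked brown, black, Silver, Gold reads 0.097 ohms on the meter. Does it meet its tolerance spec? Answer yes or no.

Brown → 1 (first significant figure)
Black → 0 (second significant figure)
Silver → ×0.01 multiplier
Gold → ±5% tolerance
10 × 0.01 = 0.1 Ω
Allowed range: 0.095 Ω to 0.105 Ω.
0.097 ohms lies inside that range.

yes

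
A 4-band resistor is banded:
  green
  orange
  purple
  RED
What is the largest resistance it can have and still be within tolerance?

Green → 5 (first significant figure)
Orange → 3 (second significant figure)
Violet → ×10^7 multiplier
Red → ±2% tolerance
53 × 10000000 = 530000000 Ω
Largest = 530000000 × (1 + 2/100) = 540600000 Ω.

540600000 Ω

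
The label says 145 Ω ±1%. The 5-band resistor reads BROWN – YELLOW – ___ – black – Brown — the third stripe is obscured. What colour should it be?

green

145 Ω = 145 × 10^0.
The third band gives digit 5 of the significand, and 5 is green.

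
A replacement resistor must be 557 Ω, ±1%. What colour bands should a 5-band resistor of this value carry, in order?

557 Ω = 557 × 10^0.
5 → green
5 → green
7 → violet
Multiplier 10^0 → black.
±1% tolerance → brown.

green, green, violet, black, brown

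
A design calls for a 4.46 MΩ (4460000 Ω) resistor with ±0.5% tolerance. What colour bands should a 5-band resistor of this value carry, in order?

4460000 Ω = 446 × 10^4.
4 → yellow
4 → yellow
6 → blue
Multiplier 10^4 → yellow.
±0.5% tolerance → green.

yellow, yellow, blue, yellow, green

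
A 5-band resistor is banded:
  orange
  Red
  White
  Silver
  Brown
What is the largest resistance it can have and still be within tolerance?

3.3229 Ω

Orange → 3 (first significant figure)
Red → 2 (second significant figure)
White → 9 (third significant figure)
Silver → ×0.01 multiplier
Brown → ±1% tolerance
329 × 0.01 = 3.29 Ω
Largest = 3.29 × (1 + 1/100) = 3.3229 Ω.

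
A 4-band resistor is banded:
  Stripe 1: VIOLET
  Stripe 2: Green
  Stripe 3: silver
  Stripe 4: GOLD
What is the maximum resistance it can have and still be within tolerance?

0.7875 Ω

Violet → 7 (first significant figure)
Green → 5 (second significant figure)
Silver → ×0.01 multiplier
Gold → ±5% tolerance
75 × 0.01 = 0.75 Ω
Maximum = 0.75 × (1 + 5/100) = 0.7875 Ω.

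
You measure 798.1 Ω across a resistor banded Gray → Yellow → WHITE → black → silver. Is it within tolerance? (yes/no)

Grey → 8 (first significant figure)
Yellow → 4 (second significant figure)
White → 9 (third significant figure)
Black → ×1 multiplier
Silver → ±10% tolerance
849 × 1 = 849 Ω
Allowed range: 764.1 Ω to 933.9 Ω.
798.1 Ω lies inside that range.

yes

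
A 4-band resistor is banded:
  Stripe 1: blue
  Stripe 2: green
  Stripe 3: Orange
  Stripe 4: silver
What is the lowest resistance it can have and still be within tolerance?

Blue → 6 (first significant figure)
Green → 5 (second significant figure)
Orange → ×10^3 multiplier
Silver → ±10% tolerance
65 × 1000 = 65000 Ω
Lowest = 65000 × (1 − 10/100) = 58500 Ω.

58500 Ω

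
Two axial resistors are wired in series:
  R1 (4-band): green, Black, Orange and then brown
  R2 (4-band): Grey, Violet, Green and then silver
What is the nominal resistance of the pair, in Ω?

R1: green, black → 50; orange ×10^3 → 50000 Ω.
R2: grey, violet → 87; green ×10^5 → 8700000 Ω.
Series: 50000 + 8700000 = 8750000 Ω.

8750000 Ω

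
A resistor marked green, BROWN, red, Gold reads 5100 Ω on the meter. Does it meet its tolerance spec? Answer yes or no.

yes

Green → 5 (first significant figure)
Brown → 1 (second significant figure)
Red → ×10^2 multiplier
Gold → ±5% tolerance
51 × 100 = 5100 Ω
Allowed range: 4845 Ω to 5355 Ω.
5100 Ω lies inside that range.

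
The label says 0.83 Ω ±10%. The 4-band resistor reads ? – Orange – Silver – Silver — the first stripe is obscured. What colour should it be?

grey

0.83 Ω = 83 × 10^-2.
The first band gives digit 8 of the significand, and 8 is grey.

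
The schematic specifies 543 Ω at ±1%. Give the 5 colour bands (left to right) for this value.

543 Ω = 543 × 10^0.
5 → green
4 → yellow
3 → orange
Multiplier 10^0 → black.
±1% tolerance → brown.

green, yellow, orange, black, brown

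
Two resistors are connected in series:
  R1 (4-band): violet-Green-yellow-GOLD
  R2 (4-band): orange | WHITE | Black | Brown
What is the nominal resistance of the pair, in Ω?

R1: violet, green → 75; yellow ×10^4 → 750000 Ω.
R2: orange, white → 39; black ×1 → 39 Ω.
Series: 750000 + 39 = 750039 Ω.

750039 Ω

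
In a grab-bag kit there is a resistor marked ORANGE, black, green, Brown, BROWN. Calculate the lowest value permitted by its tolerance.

Orange → 3 (first significant figure)
Black → 0 (second significant figure)
Green → 5 (third significant figure)
Brown → ×10 multiplier
Brown → ±1% tolerance
305 × 10 = 3050 Ω
Lowest = 3050 × (1 − 1/100) = 3019.5 Ω.

3019.5 Ω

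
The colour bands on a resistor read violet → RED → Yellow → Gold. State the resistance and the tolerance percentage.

720000 Ω ±5%

Violet → 7 (first significant figure)
Red → 2 (second significant figure)
Yellow → ×10^4 multiplier
Gold → ±5% tolerance
72 × 10000 = 720000 Ω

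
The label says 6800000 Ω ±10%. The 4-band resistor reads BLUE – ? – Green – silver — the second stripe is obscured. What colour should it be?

grey

6800000 Ω = 68 × 10^5.
The second band gives digit 8 of the significand, and 8 is grey.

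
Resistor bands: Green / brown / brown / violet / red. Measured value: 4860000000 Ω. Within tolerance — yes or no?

no

Green → 5 (first significant figure)
Brown → 1 (second significant figure)
Brown → 1 (third significant figure)
Violet → ×10^7 multiplier
Red → ±2% tolerance
511 × 10000000 = 5110000000 Ω
Allowed range: 5007800000 Ω to 5212200000 Ω.
4860000000 Ω lies outside that range.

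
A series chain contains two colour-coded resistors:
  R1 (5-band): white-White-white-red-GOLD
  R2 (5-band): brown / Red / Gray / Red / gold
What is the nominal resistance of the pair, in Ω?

112700 Ω

R1: white, white, white → 999; red ×10^2 → 99900 Ω.
R2: brown, red, grey → 128; red ×10^2 → 12800 Ω.
Series: 99900 + 12800 = 112700 Ω.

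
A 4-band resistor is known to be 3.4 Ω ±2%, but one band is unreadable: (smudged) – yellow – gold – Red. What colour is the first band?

3.4 Ω = 34 × 10^-1.
The first band gives digit 3 of the significand, and 3 is orange.

orange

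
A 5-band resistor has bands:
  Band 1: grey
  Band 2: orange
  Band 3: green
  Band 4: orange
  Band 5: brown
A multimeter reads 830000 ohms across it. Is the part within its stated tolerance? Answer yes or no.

yes

Grey → 8 (first significant figure)
Orange → 3 (second significant figure)
Green → 5 (third significant figure)
Orange → ×10^3 multiplier
Brown → ±1% tolerance
835 × 1000 = 835000 Ω
Allowed range: 826650 Ω to 843350 Ω.
830000 ohms lies inside that range.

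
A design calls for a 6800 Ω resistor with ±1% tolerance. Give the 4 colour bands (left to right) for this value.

blue, grey, red, brown

6800 Ω = 68 × 10^2.
6 → blue
8 → grey
Multiplier 10^2 → red.
±1% tolerance → brown.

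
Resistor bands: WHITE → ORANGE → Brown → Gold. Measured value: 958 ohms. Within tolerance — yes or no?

White → 9 (first significant figure)
Orange → 3 (second significant figure)
Brown → ×10 multiplier
Gold → ±5% tolerance
93 × 10 = 930 Ω
Allowed range: 883.5 Ω to 976.5 Ω.
958 ohms lies inside that range.

yes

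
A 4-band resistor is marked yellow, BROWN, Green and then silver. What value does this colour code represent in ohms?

Yellow → 4 (first significant figure)
Brown → 1 (second significant figure)
Green → ×10^5 multiplier
41 × 100000 = 4100000 Ω

4100000 Ω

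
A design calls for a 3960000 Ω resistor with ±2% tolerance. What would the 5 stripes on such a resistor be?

orange, white, blue, yellow, red

3960000 Ω = 396 × 10^4.
3 → orange
9 → white
6 → blue
Multiplier 10^4 → yellow.
±2% tolerance → red.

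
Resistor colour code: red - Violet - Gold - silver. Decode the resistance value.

2.7 Ω

Red → 2 (first significant figure)
Violet → 7 (second significant figure)
Gold → ×0.1 multiplier
27 × 0.1 = 2.7 Ω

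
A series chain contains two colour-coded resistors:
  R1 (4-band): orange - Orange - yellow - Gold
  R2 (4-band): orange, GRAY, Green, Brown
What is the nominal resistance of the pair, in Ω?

R1: orange, orange → 33; yellow ×10^4 → 330000 Ω.
R2: orange, grey → 38; green ×10^5 → 3800000 Ω.
Series: 330000 + 3800000 = 4130000 Ω.

4130000 Ω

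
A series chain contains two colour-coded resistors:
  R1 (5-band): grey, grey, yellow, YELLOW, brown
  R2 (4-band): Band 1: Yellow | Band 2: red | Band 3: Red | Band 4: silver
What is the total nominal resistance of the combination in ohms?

R1: grey, grey, yellow → 884; yellow ×10^4 → 8840000 Ω.
R2: yellow, red → 42; red ×10^2 → 4200 Ω.
Series: 8840000 + 4200 = 8844200 Ω.

8844200 Ω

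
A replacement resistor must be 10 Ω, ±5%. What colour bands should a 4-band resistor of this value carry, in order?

10 Ω = 10 × 10^0.
1 → brown
0 → black
Multiplier 10^0 → black.
±5% tolerance → gold.

brown, black, black, gold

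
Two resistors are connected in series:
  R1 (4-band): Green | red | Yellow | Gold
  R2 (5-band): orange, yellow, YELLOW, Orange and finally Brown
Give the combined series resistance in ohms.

R1: green, red → 52; yellow ×10^4 → 520000 Ω.
R2: orange, yellow, yellow → 344; orange ×10^3 → 344000 Ω.
Series: 520000 + 344000 = 864000 Ω.

864000 Ω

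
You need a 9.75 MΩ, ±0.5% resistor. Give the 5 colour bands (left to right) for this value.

9750000 Ω = 975 × 10^4.
9 → white
7 → violet
5 → green
Multiplier 10^4 → yellow.
±0.5% tolerance → green.

white, violet, green, yellow, green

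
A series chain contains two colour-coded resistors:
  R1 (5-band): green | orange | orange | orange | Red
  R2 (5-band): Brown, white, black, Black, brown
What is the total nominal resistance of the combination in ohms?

R1: green, orange, orange → 533; orange ×10^3 → 533000 Ω.
R2: brown, white, black → 190; black ×1 → 190 Ω.
Series: 533000 + 190 = 533190 Ω.

533190 Ω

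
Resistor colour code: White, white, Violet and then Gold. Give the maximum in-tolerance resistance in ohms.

1039500000 Ω

White → 9 (first significant figure)
White → 9 (second significant figure)
Violet → ×10^7 multiplier
Gold → ±5% tolerance
99 × 10000000 = 990000000 Ω
Maximum = 990000000 × (1 + 5/100) = 1039500000 Ω.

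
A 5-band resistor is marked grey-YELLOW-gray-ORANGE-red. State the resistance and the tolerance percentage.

Grey → 8 (first significant figure)
Yellow → 4 (second significant figure)
Grey → 8 (third significant figure)
Orange → ×10^3 multiplier
Red → ±2% tolerance
848 × 1000 = 848000 Ω

848000 Ω ±2%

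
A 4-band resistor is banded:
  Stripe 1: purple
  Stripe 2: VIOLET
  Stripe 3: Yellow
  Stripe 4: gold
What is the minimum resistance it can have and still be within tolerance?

731500 Ω

Violet → 7 (first significant figure)
Violet → 7 (second significant figure)
Yellow → ×10^4 multiplier
Gold → ±5% tolerance
77 × 10000 = 770000 Ω
Minimum = 770000 × (1 − 5/100) = 731500 Ω.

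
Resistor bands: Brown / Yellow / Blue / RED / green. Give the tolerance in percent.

The last band, green, is the tolerance band.
Green corresponds to ±0.5%.

±0.5%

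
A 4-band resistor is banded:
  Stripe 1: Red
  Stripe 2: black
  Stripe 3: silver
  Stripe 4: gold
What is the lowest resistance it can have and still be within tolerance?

Red → 2 (first significant figure)
Black → 0 (second significant figure)
Silver → ×0.01 multiplier
Gold → ±5% tolerance
20 × 0.01 = 0.2 Ω
Lowest = 0.2 × (1 − 5/100) = 0.19 Ω.

0.19 Ω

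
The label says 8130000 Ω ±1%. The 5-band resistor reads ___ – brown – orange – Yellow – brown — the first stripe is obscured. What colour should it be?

grey

8130000 Ω = 813 × 10^4.
The first band gives digit 8 of the significand, and 8 is grey.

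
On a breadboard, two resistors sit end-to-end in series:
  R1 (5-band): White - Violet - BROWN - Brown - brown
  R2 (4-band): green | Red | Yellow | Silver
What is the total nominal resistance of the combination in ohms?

529710 Ω

R1: white, violet, brown → 971; brown ×10 → 9710 Ω.
R2: green, red → 52; yellow ×10^4 → 520000 Ω.
Series: 9710 + 520000 = 529710 Ω.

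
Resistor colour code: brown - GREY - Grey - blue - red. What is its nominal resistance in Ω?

188000000 Ω

Brown → 1 (first significant figure)
Grey → 8 (second significant figure)
Grey → 8 (third significant figure)
Blue → ×10^6 multiplier
188 × 1000000 = 188000000 Ω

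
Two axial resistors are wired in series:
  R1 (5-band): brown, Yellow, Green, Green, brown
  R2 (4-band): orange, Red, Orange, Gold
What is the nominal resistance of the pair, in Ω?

14532000 Ω

R1: brown, yellow, green → 145; green ×10^5 → 14500000 Ω.
R2: orange, red → 32; orange ×10^3 → 32000 Ω.
Series: 14500000 + 32000 = 14532000 Ω.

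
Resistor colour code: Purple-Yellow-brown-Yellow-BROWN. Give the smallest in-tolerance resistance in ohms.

Violet → 7 (first significant figure)
Yellow → 4 (second significant figure)
Brown → 1 (third significant figure)
Yellow → ×10^4 multiplier
Brown → ±1% tolerance
741 × 10000 = 7410000 Ω
Smallest = 7410000 × (1 − 1/100) = 7335900 Ω.

7335900 Ω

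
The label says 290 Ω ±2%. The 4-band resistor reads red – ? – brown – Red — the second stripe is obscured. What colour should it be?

white

290 Ω = 29 × 10^1.
The second band gives digit 9 of the significand, and 9 is white.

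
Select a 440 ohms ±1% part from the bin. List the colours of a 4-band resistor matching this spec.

440 Ω = 44 × 10^1.
4 → yellow
4 → yellow
Multiplier 10^1 → brown.
±1% tolerance → brown.

yellow, yellow, brown, brown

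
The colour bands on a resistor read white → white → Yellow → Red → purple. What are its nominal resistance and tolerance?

White → 9 (first significant figure)
White → 9 (second significant figure)
Yellow → 4 (third significant figure)
Red → ×10^2 multiplier
Violet → ±0.1% tolerance
994 × 100 = 99400 Ω

99400 Ω ±0.1%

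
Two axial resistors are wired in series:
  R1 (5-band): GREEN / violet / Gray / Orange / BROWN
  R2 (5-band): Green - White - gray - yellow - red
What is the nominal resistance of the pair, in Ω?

R1: green, violet, grey → 578; orange ×10^3 → 578000 Ω.
R2: green, white, grey → 598; yellow ×10^4 → 5980000 Ω.
Series: 578000 + 5980000 = 6558000 Ω.

6558000 Ω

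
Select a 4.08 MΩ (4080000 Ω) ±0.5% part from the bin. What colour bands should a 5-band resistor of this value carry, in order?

yellow, black, grey, yellow, green

4080000 Ω = 408 × 10^4.
4 → yellow
0 → black
8 → grey
Multiplier 10^4 → yellow.
±0.5% tolerance → green.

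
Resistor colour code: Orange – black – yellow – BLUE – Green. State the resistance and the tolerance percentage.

304000000 Ω ±0.5%

Orange → 3 (first significant figure)
Black → 0 (second significant figure)
Yellow → 4 (third significant figure)
Blue → ×10^6 multiplier
Green → ±0.5% tolerance
304 × 1000000 = 304000000 Ω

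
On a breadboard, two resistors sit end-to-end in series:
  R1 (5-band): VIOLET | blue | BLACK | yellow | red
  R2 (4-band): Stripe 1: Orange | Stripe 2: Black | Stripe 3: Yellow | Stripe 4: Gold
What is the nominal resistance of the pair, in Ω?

R1: violet, blue, black → 760; yellow ×10^4 → 7600000 Ω.
R2: orange, black → 30; yellow ×10^4 → 300000 Ω.
Series: 7600000 + 300000 = 7900000 Ω.

7900000 Ω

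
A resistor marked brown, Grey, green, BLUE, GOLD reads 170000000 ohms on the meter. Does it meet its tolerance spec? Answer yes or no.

Brown → 1 (first significant figure)
Grey → 8 (second significant figure)
Green → 5 (third significant figure)
Blue → ×10^6 multiplier
Gold → ±5% tolerance
185 × 1000000 = 185000000 Ω
Allowed range: 175750000 Ω to 194250000 Ω.
170000000 ohms lies outside that range.

no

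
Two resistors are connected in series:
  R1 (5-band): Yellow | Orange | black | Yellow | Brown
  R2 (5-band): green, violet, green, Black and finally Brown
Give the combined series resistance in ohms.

R1: yellow, orange, black → 430; yellow ×10^4 → 4300000 Ω.
R2: green, violet, green → 575; black ×1 → 575 Ω.
Series: 4300000 + 575 = 4300575 Ω.

4300575 Ω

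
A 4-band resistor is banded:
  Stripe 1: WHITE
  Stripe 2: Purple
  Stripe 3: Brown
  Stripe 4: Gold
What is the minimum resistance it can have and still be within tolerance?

White → 9 (first significant figure)
Violet → 7 (second significant figure)
Brown → ×10 multiplier
Gold → ±5% tolerance
97 × 10 = 970 Ω
Minimum = 970 × (1 − 5/100) = 921.5 Ω.

921.5 Ω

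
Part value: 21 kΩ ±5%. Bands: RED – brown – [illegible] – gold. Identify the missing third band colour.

orange

21000 Ω = 21 × 10^3.
The third band is the multiplier, 10^3, which is orange.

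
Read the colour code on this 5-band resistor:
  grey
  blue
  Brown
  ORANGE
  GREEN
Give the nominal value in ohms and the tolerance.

861000 Ω ±0.5%

Grey → 8 (first significant figure)
Blue → 6 (second significant figure)
Brown → 1 (third significant figure)
Orange → ×10^3 multiplier
Green → ±0.5% tolerance
861 × 1000 = 861000 Ω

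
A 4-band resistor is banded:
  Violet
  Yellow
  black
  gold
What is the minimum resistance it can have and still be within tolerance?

Violet → 7 (first significant figure)
Yellow → 4 (second significant figure)
Black → ×1 multiplier
Gold → ±5% tolerance
74 × 1 = 74 Ω
Minimum = 74 × (1 − 5/100) = 70.3 Ω.

70.3 Ω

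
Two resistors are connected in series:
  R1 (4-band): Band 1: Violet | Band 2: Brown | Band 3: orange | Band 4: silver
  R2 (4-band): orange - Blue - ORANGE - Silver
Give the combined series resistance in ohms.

107000 Ω

R1: violet, brown → 71; orange ×10^3 → 71000 Ω.
R2: orange, blue → 36; orange ×10^3 → 36000 Ω.
Series: 71000 + 36000 = 107000 Ω.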